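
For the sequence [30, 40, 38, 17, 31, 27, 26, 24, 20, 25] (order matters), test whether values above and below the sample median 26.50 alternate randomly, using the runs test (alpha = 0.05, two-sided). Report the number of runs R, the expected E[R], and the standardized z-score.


Step 1: Compute median = 26.50; label A = above, B = below.
Labels in order: AAABAABBBB  (n_A = 5, n_B = 5)
Step 2: Count runs R = 4.
Step 3: Under H0 (random ordering), E[R] = 2*n_A*n_B/(n_A+n_B) + 1 = 2*5*5/10 + 1 = 6.0000.
        Var[R] = 2*n_A*n_B*(2*n_A*n_B - n_A - n_B) / ((n_A+n_B)^2 * (n_A+n_B-1)) = 2000/900 = 2.2222.
        SD[R] = 1.4907.
Step 4: Continuity-corrected z = (R + 0.5 - E[R]) / SD[R] = (4 + 0.5 - 6.0000) / 1.4907 = -1.0062.
Step 5: Two-sided p-value via normal approximation = 2*(1 - Phi(|z|)) = 0.314305.
Step 6: alpha = 0.05. fail to reject H0.

R = 4, z = -1.0062, p = 0.314305, fail to reject H0.


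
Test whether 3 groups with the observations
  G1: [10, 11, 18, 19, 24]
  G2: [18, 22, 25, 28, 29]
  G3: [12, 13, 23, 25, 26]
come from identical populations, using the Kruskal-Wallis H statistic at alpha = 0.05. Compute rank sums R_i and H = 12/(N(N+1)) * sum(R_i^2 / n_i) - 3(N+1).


Step 1: Combine all N = 15 observations and assign midranks.
sorted (value, group, rank): (10,G1,1), (11,G1,2), (12,G3,3), (13,G3,4), (18,G1,5.5), (18,G2,5.5), (19,G1,7), (22,G2,8), (23,G3,9), (24,G1,10), (25,G2,11.5), (25,G3,11.5), (26,G3,13), (28,G2,14), (29,G2,15)
Step 2: Sum ranks within each group.
R_1 = 25.5 (n_1 = 5)
R_2 = 54 (n_2 = 5)
R_3 = 40.5 (n_3 = 5)
Step 3: H = 12/(N(N+1)) * sum(R_i^2/n_i) - 3(N+1)
     = 12/(15*16) * (25.5^2/5 + 54^2/5 + 40.5^2/5) - 3*16
     = 0.050000 * 1041.3 - 48
     = 4.065000.
Step 4: Ties present; correction factor C = 1 - 12/(15^3 - 15) = 0.996429. Corrected H = 4.065000 / 0.996429 = 4.079570.
Step 5: Under H0, H ~ chi^2(2); p-value = 0.130057.
Step 6: alpha = 0.05. fail to reject H0.

H = 4.0796, df = 2, p = 0.130057, fail to reject H0.


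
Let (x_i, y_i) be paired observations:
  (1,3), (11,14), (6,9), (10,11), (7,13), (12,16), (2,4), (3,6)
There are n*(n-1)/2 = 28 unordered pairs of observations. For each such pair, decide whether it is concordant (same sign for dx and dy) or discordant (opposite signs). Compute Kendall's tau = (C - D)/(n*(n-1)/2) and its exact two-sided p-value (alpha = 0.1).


Step 1: Enumerate the 28 unordered pairs (i,j) with i<j and classify each by sign(x_j-x_i) * sign(y_j-y_i).
  (1,2):dx=+10,dy=+11->C; (1,3):dx=+5,dy=+6->C; (1,4):dx=+9,dy=+8->C; (1,5):dx=+6,dy=+10->C
  (1,6):dx=+11,dy=+13->C; (1,7):dx=+1,dy=+1->C; (1,8):dx=+2,dy=+3->C; (2,3):dx=-5,dy=-5->C
  (2,4):dx=-1,dy=-3->C; (2,5):dx=-4,dy=-1->C; (2,6):dx=+1,dy=+2->C; (2,7):dx=-9,dy=-10->C
  (2,8):dx=-8,dy=-8->C; (3,4):dx=+4,dy=+2->C; (3,5):dx=+1,dy=+4->C; (3,6):dx=+6,dy=+7->C
  (3,7):dx=-4,dy=-5->C; (3,8):dx=-3,dy=-3->C; (4,5):dx=-3,dy=+2->D; (4,6):dx=+2,dy=+5->C
  (4,7):dx=-8,dy=-7->C; (4,8):dx=-7,dy=-5->C; (5,6):dx=+5,dy=+3->C; (5,7):dx=-5,dy=-9->C
  (5,8):dx=-4,dy=-7->C; (6,7):dx=-10,dy=-12->C; (6,8):dx=-9,dy=-10->C; (7,8):dx=+1,dy=+2->C
Step 2: C = 27, D = 1, total pairs = 28.
Step 3: tau = (C - D)/(n(n-1)/2) = (27 - 1)/28 = 0.928571.
Step 4: Exact two-sided p-value (enumerate n! = 40320 permutations of y under H0): p = 0.000397.
Step 5: alpha = 0.1. reject H0.

tau_b = 0.9286 (C=27, D=1), p = 0.000397, reject H0.


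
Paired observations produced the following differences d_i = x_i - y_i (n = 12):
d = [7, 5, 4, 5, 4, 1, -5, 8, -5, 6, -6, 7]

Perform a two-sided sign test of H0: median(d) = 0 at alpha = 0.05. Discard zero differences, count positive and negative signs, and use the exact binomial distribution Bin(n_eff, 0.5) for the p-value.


Step 1: Discard zero differences. Original n = 12; n_eff = number of nonzero differences = 12.
Nonzero differences (with sign): +7, +5, +4, +5, +4, +1, -5, +8, -5, +6, -6, +7
Step 2: Count signs: positive = 9, negative = 3.
Step 3: Under H0: P(positive) = 0.5, so the number of positives S ~ Bin(12, 0.5).
Step 4: Two-sided exact p-value = sum of Bin(12,0.5) probabilities at or below the observed probability = 0.145996.
Step 5: alpha = 0.05. fail to reject H0.

n_eff = 12, pos = 9, neg = 3, p = 0.145996, fail to reject H0.


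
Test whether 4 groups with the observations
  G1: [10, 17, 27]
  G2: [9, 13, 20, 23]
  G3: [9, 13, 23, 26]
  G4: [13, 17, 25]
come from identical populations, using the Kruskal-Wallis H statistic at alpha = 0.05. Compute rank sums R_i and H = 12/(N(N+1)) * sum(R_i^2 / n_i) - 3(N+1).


Step 1: Combine all N = 14 observations and assign midranks.
sorted (value, group, rank): (9,G2,1.5), (9,G3,1.5), (10,G1,3), (13,G2,5), (13,G3,5), (13,G4,5), (17,G1,7.5), (17,G4,7.5), (20,G2,9), (23,G2,10.5), (23,G3,10.5), (25,G4,12), (26,G3,13), (27,G1,14)
Step 2: Sum ranks within each group.
R_1 = 24.5 (n_1 = 3)
R_2 = 26 (n_2 = 4)
R_3 = 30 (n_3 = 4)
R_4 = 24.5 (n_4 = 3)
Step 3: H = 12/(N(N+1)) * sum(R_i^2/n_i) - 3(N+1)
     = 12/(14*15) * (24.5^2/3 + 26^2/4 + 30^2/4 + 24.5^2/3) - 3*15
     = 0.057143 * 794.167 - 45
     = 0.380952.
Step 4: Ties present; correction factor C = 1 - 42/(14^3 - 14) = 0.984615. Corrected H = 0.380952 / 0.984615 = 0.386905.
Step 5: Under H0, H ~ chi^2(3); p-value = 0.942934.
Step 6: alpha = 0.05. fail to reject H0.

H = 0.3869, df = 3, p = 0.942934, fail to reject H0.


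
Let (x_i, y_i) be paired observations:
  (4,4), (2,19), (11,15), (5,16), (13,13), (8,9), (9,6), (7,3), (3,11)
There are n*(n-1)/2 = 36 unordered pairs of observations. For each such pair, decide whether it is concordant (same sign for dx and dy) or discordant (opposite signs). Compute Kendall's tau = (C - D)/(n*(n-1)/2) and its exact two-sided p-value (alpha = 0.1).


Step 1: Enumerate the 36 unordered pairs (i,j) with i<j and classify each by sign(x_j-x_i) * sign(y_j-y_i).
  (1,2):dx=-2,dy=+15->D; (1,3):dx=+7,dy=+11->C; (1,4):dx=+1,dy=+12->C; (1,5):dx=+9,dy=+9->C
  (1,6):dx=+4,dy=+5->C; (1,7):dx=+5,dy=+2->C; (1,8):dx=+3,dy=-1->D; (1,9):dx=-1,dy=+7->D
  (2,3):dx=+9,dy=-4->D; (2,4):dx=+3,dy=-3->D; (2,5):dx=+11,dy=-6->D; (2,6):dx=+6,dy=-10->D
  (2,7):dx=+7,dy=-13->D; (2,8):dx=+5,dy=-16->D; (2,9):dx=+1,dy=-8->D; (3,4):dx=-6,dy=+1->D
  (3,5):dx=+2,dy=-2->D; (3,6):dx=-3,dy=-6->C; (3,7):dx=-2,dy=-9->C; (3,8):dx=-4,dy=-12->C
  (3,9):dx=-8,dy=-4->C; (4,5):dx=+8,dy=-3->D; (4,6):dx=+3,dy=-7->D; (4,7):dx=+4,dy=-10->D
  (4,8):dx=+2,dy=-13->D; (4,9):dx=-2,dy=-5->C; (5,6):dx=-5,dy=-4->C; (5,7):dx=-4,dy=-7->C
  (5,8):dx=-6,dy=-10->C; (5,9):dx=-10,dy=-2->C; (6,7):dx=+1,dy=-3->D; (6,8):dx=-1,dy=-6->C
  (6,9):dx=-5,dy=+2->D; (7,8):dx=-2,dy=-3->C; (7,9):dx=-6,dy=+5->D; (8,9):dx=-4,dy=+8->D
Step 2: C = 16, D = 20, total pairs = 36.
Step 3: tau = (C - D)/(n(n-1)/2) = (16 - 20)/36 = -0.111111.
Step 4: Exact two-sided p-value (enumerate n! = 362880 permutations of y under H0): p = 0.761414.
Step 5: alpha = 0.1. fail to reject H0.

tau_b = -0.1111 (C=16, D=20), p = 0.761414, fail to reject H0.


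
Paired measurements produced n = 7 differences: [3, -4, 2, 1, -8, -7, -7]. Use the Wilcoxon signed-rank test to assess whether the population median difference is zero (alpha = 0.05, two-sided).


Step 1: Drop any zero differences (none here) and take |d_i|.
|d| = [3, 4, 2, 1, 8, 7, 7]
Step 2: Midrank |d_i| (ties get averaged ranks).
ranks: |3|->3, |4|->4, |2|->2, |1|->1, |8|->7, |7|->5.5, |7|->5.5
Step 3: Attach original signs; sum ranks with positive sign and with negative sign.
W+ = 3 + 2 + 1 = 6
W- = 4 + 7 + 5.5 + 5.5 = 22
(Check: W+ + W- = 28 should equal n(n+1)/2 = 28.)
Step 4: Test statistic W = min(W+, W-) = 6.
Step 5: Ties in |d|, so use the tie-corrected normal approximation.
        E[W] = n(n+1)/4 = 7*8/4 = 14.
        Tie groups: |d|=7 (t=2); sum(t^3 - t) = 6.
        Var[W] = n(n+1)(2n+1)/24 - sum(t^3-t)/48 = 840/24 - 6/48 = 34.875.
        z = (W - E[W]) / sqrt(Var[W]) = (6 - 14) / 5.9055 = -1.3547.
        Two-sided p = 2*Phi(z) = 0.175523.
Step 6: alpha = 0.05. fail to reject H0.

W+ = 6, W- = 22, W = min = 6, p = 0.175523, fail to reject H0.


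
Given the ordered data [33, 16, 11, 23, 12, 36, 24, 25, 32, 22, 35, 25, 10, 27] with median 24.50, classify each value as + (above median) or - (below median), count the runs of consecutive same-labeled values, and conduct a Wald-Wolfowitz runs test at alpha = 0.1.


Step 1: Compute median = 24.50; label A = above, B = below.
Labels in order: ABBBBABAABAABA  (n_A = 7, n_B = 7)
Step 2: Count runs R = 9.
Step 3: Under H0 (random ordering), E[R] = 2*n_A*n_B/(n_A+n_B) + 1 = 2*7*7/14 + 1 = 8.0000.
        Var[R] = 2*n_A*n_B*(2*n_A*n_B - n_A - n_B) / ((n_A+n_B)^2 * (n_A+n_B-1)) = 8232/2548 = 3.2308.
        SD[R] = 1.7974.
Step 4: Continuity-corrected z = (R - 0.5 - E[R]) / SD[R] = (9 - 0.5 - 8.0000) / 1.7974 = 0.2782.
Step 5: Two-sided p-value via normal approximation = 2*(1 - Phi(|z|)) = 0.780879.
Step 6: alpha = 0.1. fail to reject H0.

R = 9, z = 0.2782, p = 0.780879, fail to reject H0.


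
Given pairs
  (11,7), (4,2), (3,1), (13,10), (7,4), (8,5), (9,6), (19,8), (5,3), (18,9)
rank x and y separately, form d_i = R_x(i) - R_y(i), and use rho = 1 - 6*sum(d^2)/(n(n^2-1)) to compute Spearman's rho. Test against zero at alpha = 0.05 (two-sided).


Step 1: Rank x and y separately (midranks; no ties here).
rank(x): 11->7, 4->2, 3->1, 13->8, 7->4, 8->5, 9->6, 19->10, 5->3, 18->9
rank(y): 7->7, 2->2, 1->1, 10->10, 4->4, 5->5, 6->6, 8->8, 3->3, 9->9
Step 2: d_i = R_x(i) - R_y(i); compute d_i^2.
  (7-7)^2=0, (2-2)^2=0, (1-1)^2=0, (8-10)^2=4, (4-4)^2=0, (5-5)^2=0, (6-6)^2=0, (10-8)^2=4, (3-3)^2=0, (9-9)^2=0
sum(d^2) = 8.
Step 3: rho = 1 - 6*8 / (10*(10^2 - 1)) = 1 - 48/990 = 0.951515.
Step 4: Under H0, t = rho * sqrt((n-2)/(1-rho^2)) = 8.7493 ~ t(8).
Step 5: Two-sided p-value from the t-distribution with 8 df = 0.000023.
Step 6: alpha = 0.05. reject H0.

rho = 0.9515, p = 0.000023, reject H0 at alpha = 0.05.


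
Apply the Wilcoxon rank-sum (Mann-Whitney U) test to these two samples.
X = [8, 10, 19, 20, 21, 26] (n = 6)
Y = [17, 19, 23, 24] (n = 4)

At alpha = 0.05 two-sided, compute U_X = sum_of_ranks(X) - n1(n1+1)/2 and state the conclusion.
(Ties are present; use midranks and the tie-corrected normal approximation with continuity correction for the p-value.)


Step 1: Combine and sort all 10 observations; assign midranks.
sorted (value, group): (8,X), (10,X), (17,Y), (19,X), (19,Y), (20,X), (21,X), (23,Y), (24,Y), (26,X)
ranks: 8->1, 10->2, 17->3, 19->4.5, 19->4.5, 20->6, 21->7, 23->8, 24->9, 26->10
Step 2: Rank sum for X: R1 = 1 + 2 + 4.5 + 6 + 7 + 10 = 30.5.
Step 3: U_X = R1 - n1(n1+1)/2 = 30.5 - 6*7/2 = 30.5 - 21 = 9.5.
       U_Y = n1*n2 - U_X = 24 - 9.5 = 14.5.
Step 4: Ties are present, so use the tie-corrected normal approximation (with continuity correction) for the p-value.
Step 5: p-value = 0.668870; compare to alpha = 0.05. fail to reject H0.

U_X = 9.5, p = 0.668870, fail to reject H0 at alpha = 0.05.


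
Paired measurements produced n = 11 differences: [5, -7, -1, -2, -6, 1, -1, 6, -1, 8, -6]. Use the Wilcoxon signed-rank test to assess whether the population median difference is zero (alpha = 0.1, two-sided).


Step 1: Drop any zero differences (none here) and take |d_i|.
|d| = [5, 7, 1, 2, 6, 1, 1, 6, 1, 8, 6]
Step 2: Midrank |d_i| (ties get averaged ranks).
ranks: |5|->6, |7|->10, |1|->2.5, |2|->5, |6|->8, |1|->2.5, |1|->2.5, |6|->8, |1|->2.5, |8|->11, |6|->8
Step 3: Attach original signs; sum ranks with positive sign and with negative sign.
W+ = 6 + 2.5 + 8 + 11 = 27.5
W- = 10 + 2.5 + 5 + 8 + 2.5 + 2.5 + 8 = 38.5
(Check: W+ + W- = 66 should equal n(n+1)/2 = 66.)
Step 4: Test statistic W = min(W+, W-) = 27.5.
Step 5: Ties in |d|, so use the tie-corrected normal approximation.
        E[W] = n(n+1)/4 = 11*12/4 = 33.
        Tie groups: |d|=1 (t=4), |d|=6 (t=3); sum(t^3 - t) = 84.
        Var[W] = n(n+1)(2n+1)/24 - sum(t^3-t)/48 = 3036/24 - 84/48 = 124.75.
        z = (W - E[W]) / sqrt(Var[W]) = (27.5 - 33) / 11.1692 = -0.4924.
        Two-sided p = 2*Phi(z) = 0.622417.
Step 6: alpha = 0.1. fail to reject H0.

W+ = 27.5, W- = 38.5, W = min = 27.5, p = 0.622417, fail to reject H0.


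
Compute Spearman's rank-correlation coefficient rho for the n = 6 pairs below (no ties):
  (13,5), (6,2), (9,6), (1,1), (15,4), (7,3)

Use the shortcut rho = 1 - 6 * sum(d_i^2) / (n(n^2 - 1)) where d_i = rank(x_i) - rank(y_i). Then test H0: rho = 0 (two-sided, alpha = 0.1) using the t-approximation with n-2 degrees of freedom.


Step 1: Rank x and y separately (midranks; no ties here).
rank(x): 13->5, 6->2, 9->4, 1->1, 15->6, 7->3
rank(y): 5->5, 2->2, 6->6, 1->1, 4->4, 3->3
Step 2: d_i = R_x(i) - R_y(i); compute d_i^2.
  (5-5)^2=0, (2-2)^2=0, (4-6)^2=4, (1-1)^2=0, (6-4)^2=4, (3-3)^2=0
sum(d^2) = 8.
Step 3: rho = 1 - 6*8 / (6*(6^2 - 1)) = 1 - 48/210 = 0.771429.
Step 4: Under H0, t = rho * sqrt((n-2)/(1-rho^2)) = 2.4247 ~ t(4).
Step 5: Two-sided p-value from the t-distribution with 4 df = 0.072397.
Step 6: alpha = 0.1. reject H0.

rho = 0.7714, p = 0.072397, reject H0 at alpha = 0.1.


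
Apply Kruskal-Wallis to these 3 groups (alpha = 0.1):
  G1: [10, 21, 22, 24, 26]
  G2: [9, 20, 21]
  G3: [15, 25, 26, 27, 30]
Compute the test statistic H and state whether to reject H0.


Step 1: Combine all N = 13 observations and assign midranks.
sorted (value, group, rank): (9,G2,1), (10,G1,2), (15,G3,3), (20,G2,4), (21,G1,5.5), (21,G2,5.5), (22,G1,7), (24,G1,8), (25,G3,9), (26,G1,10.5), (26,G3,10.5), (27,G3,12), (30,G3,13)
Step 2: Sum ranks within each group.
R_1 = 33 (n_1 = 5)
R_2 = 10.5 (n_2 = 3)
R_3 = 47.5 (n_3 = 5)
Step 3: H = 12/(N(N+1)) * sum(R_i^2/n_i) - 3(N+1)
     = 12/(13*14) * (33^2/5 + 10.5^2/3 + 47.5^2/5) - 3*14
     = 0.065934 * 705.8 - 42
     = 4.536264.
Step 4: Ties present; correction factor C = 1 - 12/(13^3 - 13) = 0.994505. Corrected H = 4.536264 / 0.994505 = 4.561326.
Step 5: Under H0, H ~ chi^2(2); p-value = 0.102216.
Step 6: alpha = 0.1. fail to reject H0.

H = 4.5613, df = 2, p = 0.102216, fail to reject H0.


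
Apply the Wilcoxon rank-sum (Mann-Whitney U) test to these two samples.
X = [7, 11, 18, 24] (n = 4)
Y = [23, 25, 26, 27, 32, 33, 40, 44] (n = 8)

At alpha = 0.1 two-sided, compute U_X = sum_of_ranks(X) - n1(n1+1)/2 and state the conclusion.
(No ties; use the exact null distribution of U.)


Step 1: Combine and sort all 12 observations; assign midranks.
sorted (value, group): (7,X), (11,X), (18,X), (23,Y), (24,X), (25,Y), (26,Y), (27,Y), (32,Y), (33,Y), (40,Y), (44,Y)
ranks: 7->1, 11->2, 18->3, 23->4, 24->5, 25->6, 26->7, 27->8, 32->9, 33->10, 40->11, 44->12
Step 2: Rank sum for X: R1 = 1 + 2 + 3 + 5 = 11.
Step 3: U_X = R1 - n1(n1+1)/2 = 11 - 4*5/2 = 11 - 10 = 1.
       U_Y = n1*n2 - U_X = 32 - 1 = 31.
Step 4: No ties, so the exact null distribution of U (based on enumerating the C(12,4) = 495 equally likely rank assignments) gives the two-sided p-value.
Step 5: p-value = 0.008081; compare to alpha = 0.1. reject H0.

U_X = 1, p = 0.008081, reject H0 at alpha = 0.1.


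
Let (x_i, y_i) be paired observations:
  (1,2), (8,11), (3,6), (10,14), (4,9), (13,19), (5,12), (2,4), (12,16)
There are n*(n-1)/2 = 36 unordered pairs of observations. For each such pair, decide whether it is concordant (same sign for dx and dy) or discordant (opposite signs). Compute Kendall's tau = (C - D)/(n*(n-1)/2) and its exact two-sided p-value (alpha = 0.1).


Step 1: Enumerate the 36 unordered pairs (i,j) with i<j and classify each by sign(x_j-x_i) * sign(y_j-y_i).
  (1,2):dx=+7,dy=+9->C; (1,3):dx=+2,dy=+4->C; (1,4):dx=+9,dy=+12->C; (1,5):dx=+3,dy=+7->C
  (1,6):dx=+12,dy=+17->C; (1,7):dx=+4,dy=+10->C; (1,8):dx=+1,dy=+2->C; (1,9):dx=+11,dy=+14->C
  (2,3):dx=-5,dy=-5->C; (2,4):dx=+2,dy=+3->C; (2,5):dx=-4,dy=-2->C; (2,6):dx=+5,dy=+8->C
  (2,7):dx=-3,dy=+1->D; (2,8):dx=-6,dy=-7->C; (2,9):dx=+4,dy=+5->C; (3,4):dx=+7,dy=+8->C
  (3,5):dx=+1,dy=+3->C; (3,6):dx=+10,dy=+13->C; (3,7):dx=+2,dy=+6->C; (3,8):dx=-1,dy=-2->C
  (3,9):dx=+9,dy=+10->C; (4,5):dx=-6,dy=-5->C; (4,6):dx=+3,dy=+5->C; (4,7):dx=-5,dy=-2->C
  (4,8):dx=-8,dy=-10->C; (4,9):dx=+2,dy=+2->C; (5,6):dx=+9,dy=+10->C; (5,7):dx=+1,dy=+3->C
  (5,8):dx=-2,dy=-5->C; (5,9):dx=+8,dy=+7->C; (6,7):dx=-8,dy=-7->C; (6,8):dx=-11,dy=-15->C
  (6,9):dx=-1,dy=-3->C; (7,8):dx=-3,dy=-8->C; (7,9):dx=+7,dy=+4->C; (8,9):dx=+10,dy=+12->C
Step 2: C = 35, D = 1, total pairs = 36.
Step 3: tau = (C - D)/(n(n-1)/2) = (35 - 1)/36 = 0.944444.
Step 4: Exact two-sided p-value (enumerate n! = 362880 permutations of y under H0): p = 0.000050.
Step 5: alpha = 0.1. reject H0.

tau_b = 0.9444 (C=35, D=1), p = 0.000050, reject H0.


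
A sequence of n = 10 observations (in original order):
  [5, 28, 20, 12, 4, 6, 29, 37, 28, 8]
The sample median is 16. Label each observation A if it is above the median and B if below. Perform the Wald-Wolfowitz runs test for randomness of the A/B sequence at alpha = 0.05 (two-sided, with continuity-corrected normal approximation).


Step 1: Compute median = 16; label A = above, B = below.
Labels in order: BAABBBAAAB  (n_A = 5, n_B = 5)
Step 2: Count runs R = 5.
Step 3: Under H0 (random ordering), E[R] = 2*n_A*n_B/(n_A+n_B) + 1 = 2*5*5/10 + 1 = 6.0000.
        Var[R] = 2*n_A*n_B*(2*n_A*n_B - n_A - n_B) / ((n_A+n_B)^2 * (n_A+n_B-1)) = 2000/900 = 2.2222.
        SD[R] = 1.4907.
Step 4: Continuity-corrected z = (R + 0.5 - E[R]) / SD[R] = (5 + 0.5 - 6.0000) / 1.4907 = -0.3354.
Step 5: Two-sided p-value via normal approximation = 2*(1 - Phi(|z|)) = 0.737316.
Step 6: alpha = 0.05. fail to reject H0.

R = 5, z = -0.3354, p = 0.737316, fail to reject H0.


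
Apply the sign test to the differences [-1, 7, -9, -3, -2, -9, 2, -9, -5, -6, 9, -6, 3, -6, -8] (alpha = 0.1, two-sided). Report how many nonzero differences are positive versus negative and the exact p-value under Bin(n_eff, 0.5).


Step 1: Discard zero differences. Original n = 15; n_eff = number of nonzero differences = 15.
Nonzero differences (with sign): -1, +7, -9, -3, -2, -9, +2, -9, -5, -6, +9, -6, +3, -6, -8
Step 2: Count signs: positive = 4, negative = 11.
Step 3: Under H0: P(positive) = 0.5, so the number of positives S ~ Bin(15, 0.5).
Step 4: Two-sided exact p-value = sum of Bin(15,0.5) probabilities at or below the observed probability = 0.118469.
Step 5: alpha = 0.1. fail to reject H0.

n_eff = 15, pos = 4, neg = 11, p = 0.118469, fail to reject H0.


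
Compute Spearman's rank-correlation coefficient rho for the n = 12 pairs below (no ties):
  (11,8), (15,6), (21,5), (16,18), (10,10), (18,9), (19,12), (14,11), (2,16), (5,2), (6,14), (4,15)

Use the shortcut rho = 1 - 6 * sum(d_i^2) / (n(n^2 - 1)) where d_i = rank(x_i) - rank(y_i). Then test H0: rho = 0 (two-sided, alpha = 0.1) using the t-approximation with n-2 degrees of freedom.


Step 1: Rank x and y separately (midranks; no ties here).
rank(x): 11->6, 15->8, 21->12, 16->9, 10->5, 18->10, 19->11, 14->7, 2->1, 5->3, 6->4, 4->2
rank(y): 8->4, 6->3, 5->2, 18->12, 10->6, 9->5, 12->8, 11->7, 16->11, 2->1, 14->9, 15->10
Step 2: d_i = R_x(i) - R_y(i); compute d_i^2.
  (6-4)^2=4, (8-3)^2=25, (12-2)^2=100, (9-12)^2=9, (5-6)^2=1, (10-5)^2=25, (11-8)^2=9, (7-7)^2=0, (1-11)^2=100, (3-1)^2=4, (4-9)^2=25, (2-10)^2=64
sum(d^2) = 366.
Step 3: rho = 1 - 6*366 / (12*(12^2 - 1)) = 1 - 2196/1716 = -0.279720.
Step 4: Under H0, t = rho * sqrt((n-2)/(1-rho^2)) = -0.9213 ~ t(10).
Step 5: Two-sided p-value from the t-distribution with 10 df = 0.378569.
Step 6: alpha = 0.1. fail to reject H0.

rho = -0.2797, p = 0.378569, fail to reject H0 at alpha = 0.1.


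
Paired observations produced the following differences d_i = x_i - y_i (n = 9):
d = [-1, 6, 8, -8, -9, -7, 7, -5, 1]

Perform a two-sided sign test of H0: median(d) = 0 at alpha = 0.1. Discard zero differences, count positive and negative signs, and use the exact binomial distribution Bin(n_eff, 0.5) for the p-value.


Step 1: Discard zero differences. Original n = 9; n_eff = number of nonzero differences = 9.
Nonzero differences (with sign): -1, +6, +8, -8, -9, -7, +7, -5, +1
Step 2: Count signs: positive = 4, negative = 5.
Step 3: Under H0: P(positive) = 0.5, so the number of positives S ~ Bin(9, 0.5).
Step 4: Two-sided exact p-value = sum of Bin(9,0.5) probabilities at or below the observed probability = 1.000000.
Step 5: alpha = 0.1. fail to reject H0.

n_eff = 9, pos = 4, neg = 5, p = 1.000000, fail to reject H0.


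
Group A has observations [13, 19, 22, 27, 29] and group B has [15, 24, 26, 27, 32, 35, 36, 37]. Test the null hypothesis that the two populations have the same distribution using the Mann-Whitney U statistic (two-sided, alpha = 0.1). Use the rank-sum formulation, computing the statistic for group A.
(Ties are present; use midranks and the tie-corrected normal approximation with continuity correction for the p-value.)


Step 1: Combine and sort all 13 observations; assign midranks.
sorted (value, group): (13,X), (15,Y), (19,X), (22,X), (24,Y), (26,Y), (27,X), (27,Y), (29,X), (32,Y), (35,Y), (36,Y), (37,Y)
ranks: 13->1, 15->2, 19->3, 22->4, 24->5, 26->6, 27->7.5, 27->7.5, 29->9, 32->10, 35->11, 36->12, 37->13
Step 2: Rank sum for X: R1 = 1 + 3 + 4 + 7.5 + 9 = 24.5.
Step 3: U_X = R1 - n1(n1+1)/2 = 24.5 - 5*6/2 = 24.5 - 15 = 9.5.
       U_Y = n1*n2 - U_X = 40 - 9.5 = 30.5.
Step 4: Ties are present, so use the tie-corrected normal approximation (with continuity correction) for the p-value.
Step 5: p-value = 0.142685; compare to alpha = 0.1. fail to reject H0.

U_X = 9.5, p = 0.142685, fail to reject H0 at alpha = 0.1.


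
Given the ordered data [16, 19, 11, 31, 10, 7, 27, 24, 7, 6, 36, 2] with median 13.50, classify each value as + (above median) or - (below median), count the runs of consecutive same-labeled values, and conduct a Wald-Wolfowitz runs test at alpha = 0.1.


Step 1: Compute median = 13.50; label A = above, B = below.
Labels in order: AABABBAABBAB  (n_A = 6, n_B = 6)
Step 2: Count runs R = 8.
Step 3: Under H0 (random ordering), E[R] = 2*n_A*n_B/(n_A+n_B) + 1 = 2*6*6/12 + 1 = 7.0000.
        Var[R] = 2*n_A*n_B*(2*n_A*n_B - n_A - n_B) / ((n_A+n_B)^2 * (n_A+n_B-1)) = 4320/1584 = 2.7273.
        SD[R] = 1.6514.
Step 4: Continuity-corrected z = (R - 0.5 - E[R]) / SD[R] = (8 - 0.5 - 7.0000) / 1.6514 = 0.3028.
Step 5: Two-sided p-value via normal approximation = 2*(1 - Phi(|z|)) = 0.762069.
Step 6: alpha = 0.1. fail to reject H0.

R = 8, z = 0.3028, p = 0.762069, fail to reject H0.


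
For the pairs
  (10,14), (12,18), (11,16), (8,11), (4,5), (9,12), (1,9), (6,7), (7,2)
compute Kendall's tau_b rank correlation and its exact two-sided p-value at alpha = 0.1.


Step 1: Enumerate the 36 unordered pairs (i,j) with i<j and classify each by sign(x_j-x_i) * sign(y_j-y_i).
  (1,2):dx=+2,dy=+4->C; (1,3):dx=+1,dy=+2->C; (1,4):dx=-2,dy=-3->C; (1,5):dx=-6,dy=-9->C
  (1,6):dx=-1,dy=-2->C; (1,7):dx=-9,dy=-5->C; (1,8):dx=-4,dy=-7->C; (1,9):dx=-3,dy=-12->C
  (2,3):dx=-1,dy=-2->C; (2,4):dx=-4,dy=-7->C; (2,5):dx=-8,dy=-13->C; (2,6):dx=-3,dy=-6->C
  (2,7):dx=-11,dy=-9->C; (2,8):dx=-6,dy=-11->C; (2,9):dx=-5,dy=-16->C; (3,4):dx=-3,dy=-5->C
  (3,5):dx=-7,dy=-11->C; (3,6):dx=-2,dy=-4->C; (3,7):dx=-10,dy=-7->C; (3,8):dx=-5,dy=-9->C
  (3,9):dx=-4,dy=-14->C; (4,5):dx=-4,dy=-6->C; (4,6):dx=+1,dy=+1->C; (4,7):dx=-7,dy=-2->C
  (4,8):dx=-2,dy=-4->C; (4,9):dx=-1,dy=-9->C; (5,6):dx=+5,dy=+7->C; (5,7):dx=-3,dy=+4->D
  (5,8):dx=+2,dy=+2->C; (5,9):dx=+3,dy=-3->D; (6,7):dx=-8,dy=-3->C; (6,8):dx=-3,dy=-5->C
  (6,9):dx=-2,dy=-10->C; (7,8):dx=+5,dy=-2->D; (7,9):dx=+6,dy=-7->D; (8,9):dx=+1,dy=-5->D
Step 2: C = 31, D = 5, total pairs = 36.
Step 3: tau = (C - D)/(n(n-1)/2) = (31 - 5)/36 = 0.722222.
Step 4: Exact two-sided p-value (enumerate n! = 362880 permutations of y under H0): p = 0.005886.
Step 5: alpha = 0.1. reject H0.

tau_b = 0.7222 (C=31, D=5), p = 0.005886, reject H0.


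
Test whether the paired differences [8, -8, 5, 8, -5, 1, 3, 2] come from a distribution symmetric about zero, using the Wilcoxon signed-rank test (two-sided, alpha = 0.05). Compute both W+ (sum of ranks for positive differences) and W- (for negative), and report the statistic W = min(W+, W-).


Step 1: Drop any zero differences (none here) and take |d_i|.
|d| = [8, 8, 5, 8, 5, 1, 3, 2]
Step 2: Midrank |d_i| (ties get averaged ranks).
ranks: |8|->7, |8|->7, |5|->4.5, |8|->7, |5|->4.5, |1|->1, |3|->3, |2|->2
Step 3: Attach original signs; sum ranks with positive sign and with negative sign.
W+ = 7 + 4.5 + 7 + 1 + 3 + 2 = 24.5
W- = 7 + 4.5 = 11.5
(Check: W+ + W- = 36 should equal n(n+1)/2 = 36.)
Step 4: Test statistic W = min(W+, W-) = 11.5.
Step 5: Ties in |d|, so use the tie-corrected normal approximation.
        E[W] = n(n+1)/4 = 8*9/4 = 18.
        Tie groups: |d|=5 (t=2), |d|=8 (t=3); sum(t^3 - t) = 30.
        Var[W] = n(n+1)(2n+1)/24 - sum(t^3-t)/48 = 1224/24 - 30/48 = 50.375.
        z = (W - E[W]) / sqrt(Var[W]) = (11.5 - 18) / 7.0975 = -0.9158.
        Two-sided p = 2*Phi(z) = 0.359766.
Step 6: alpha = 0.05. fail to reject H0.

W+ = 24.5, W- = 11.5, W = min = 11.5, p = 0.359766, fail to reject H0.


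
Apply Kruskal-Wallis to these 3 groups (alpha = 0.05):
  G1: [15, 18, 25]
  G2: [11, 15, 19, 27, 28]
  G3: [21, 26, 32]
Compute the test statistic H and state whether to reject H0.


Step 1: Combine all N = 11 observations and assign midranks.
sorted (value, group, rank): (11,G2,1), (15,G1,2.5), (15,G2,2.5), (18,G1,4), (19,G2,5), (21,G3,6), (25,G1,7), (26,G3,8), (27,G2,9), (28,G2,10), (32,G3,11)
Step 2: Sum ranks within each group.
R_1 = 13.5 (n_1 = 3)
R_2 = 27.5 (n_2 = 5)
R_3 = 25 (n_3 = 3)
Step 3: H = 12/(N(N+1)) * sum(R_i^2/n_i) - 3(N+1)
     = 12/(11*12) * (13.5^2/3 + 27.5^2/5 + 25^2/3) - 3*12
     = 0.090909 * 420.333 - 36
     = 2.212121.
Step 4: Ties present; correction factor C = 1 - 6/(11^3 - 11) = 0.995455. Corrected H = 2.212121 / 0.995455 = 2.222222.
Step 5: Under H0, H ~ chi^2(2); p-value = 0.329193.
Step 6: alpha = 0.05. fail to reject H0.

H = 2.2222, df = 2, p = 0.329193, fail to reject H0.


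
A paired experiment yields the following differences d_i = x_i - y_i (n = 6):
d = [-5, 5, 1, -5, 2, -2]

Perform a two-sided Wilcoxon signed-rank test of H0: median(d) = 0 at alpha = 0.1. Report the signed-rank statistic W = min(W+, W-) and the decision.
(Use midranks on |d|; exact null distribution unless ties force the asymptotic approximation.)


Step 1: Drop any zero differences (none here) and take |d_i|.
|d| = [5, 5, 1, 5, 2, 2]
Step 2: Midrank |d_i| (ties get averaged ranks).
ranks: |5|->5, |5|->5, |1|->1, |5|->5, |2|->2.5, |2|->2.5
Step 3: Attach original signs; sum ranks with positive sign and with negative sign.
W+ = 5 + 1 + 2.5 = 8.5
W- = 5 + 5 + 2.5 = 12.5
(Check: W+ + W- = 21 should equal n(n+1)/2 = 21.)
Step 4: Test statistic W = min(W+, W-) = 8.5.
Step 5: Ties in |d|, so use the tie-corrected normal approximation.
        E[W] = n(n+1)/4 = 6*7/4 = 10.5.
        Tie groups: |d|=2 (t=2), |d|=5 (t=3); sum(t^3 - t) = 30.
        Var[W] = n(n+1)(2n+1)/24 - sum(t^3-t)/48 = 546/24 - 30/48 = 22.125.
        z = (W - E[W]) / sqrt(Var[W]) = (8.5 - 10.5) / 4.7037 = -0.4252.
        Two-sided p = 2*Phi(z) = 0.670694.
Step 6: alpha = 0.1. fail to reject H0.

W+ = 8.5, W- = 12.5, W = min = 8.5, p = 0.670694, fail to reject H0.


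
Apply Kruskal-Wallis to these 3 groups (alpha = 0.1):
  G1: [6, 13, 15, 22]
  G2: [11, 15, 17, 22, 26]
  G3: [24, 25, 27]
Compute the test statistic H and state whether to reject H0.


Step 1: Combine all N = 12 observations and assign midranks.
sorted (value, group, rank): (6,G1,1), (11,G2,2), (13,G1,3), (15,G1,4.5), (15,G2,4.5), (17,G2,6), (22,G1,7.5), (22,G2,7.5), (24,G3,9), (25,G3,10), (26,G2,11), (27,G3,12)
Step 2: Sum ranks within each group.
R_1 = 16 (n_1 = 4)
R_2 = 31 (n_2 = 5)
R_3 = 31 (n_3 = 3)
Step 3: H = 12/(N(N+1)) * sum(R_i^2/n_i) - 3(N+1)
     = 12/(12*13) * (16^2/4 + 31^2/5 + 31^2/3) - 3*13
     = 0.076923 * 576.533 - 39
     = 5.348718.
Step 4: Ties present; correction factor C = 1 - 12/(12^3 - 12) = 0.993007. Corrected H = 5.348718 / 0.993007 = 5.386385.
Step 5: Under H0, H ~ chi^2(2); p-value = 0.067665.
Step 6: alpha = 0.1. reject H0.

H = 5.3864, df = 2, p = 0.067665, reject H0.


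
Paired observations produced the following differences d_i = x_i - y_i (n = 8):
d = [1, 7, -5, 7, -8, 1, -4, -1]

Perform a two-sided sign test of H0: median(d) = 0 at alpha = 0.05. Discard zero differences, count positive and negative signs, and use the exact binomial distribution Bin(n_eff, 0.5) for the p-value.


Step 1: Discard zero differences. Original n = 8; n_eff = number of nonzero differences = 8.
Nonzero differences (with sign): +1, +7, -5, +7, -8, +1, -4, -1
Step 2: Count signs: positive = 4, negative = 4.
Step 3: Under H0: P(positive) = 0.5, so the number of positives S ~ Bin(8, 0.5).
Step 4: Two-sided exact p-value = sum of Bin(8,0.5) probabilities at or below the observed probability = 1.000000.
Step 5: alpha = 0.05. fail to reject H0.

n_eff = 8, pos = 4, neg = 4, p = 1.000000, fail to reject H0.


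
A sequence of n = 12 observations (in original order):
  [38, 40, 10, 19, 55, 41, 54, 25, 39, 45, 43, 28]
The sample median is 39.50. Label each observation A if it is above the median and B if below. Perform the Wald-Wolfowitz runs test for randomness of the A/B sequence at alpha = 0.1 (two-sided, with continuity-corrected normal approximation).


Step 1: Compute median = 39.50; label A = above, B = below.
Labels in order: BABBAAABBAAB  (n_A = 6, n_B = 6)
Step 2: Count runs R = 7.
Step 3: Under H0 (random ordering), E[R] = 2*n_A*n_B/(n_A+n_B) + 1 = 2*6*6/12 + 1 = 7.0000.
        Var[R] = 2*n_A*n_B*(2*n_A*n_B - n_A - n_B) / ((n_A+n_B)^2 * (n_A+n_B-1)) = 4320/1584 = 2.7273.
        SD[R] = 1.6514.
Step 4: R = E[R], so z = 0 with no continuity correction.
Step 5: Two-sided p-value via normal approximation = 2*(1 - Phi(|z|)) = 1.000000.
Step 6: alpha = 0.1. fail to reject H0.

R = 7, z = 0.0000, p = 1.000000, fail to reject H0.


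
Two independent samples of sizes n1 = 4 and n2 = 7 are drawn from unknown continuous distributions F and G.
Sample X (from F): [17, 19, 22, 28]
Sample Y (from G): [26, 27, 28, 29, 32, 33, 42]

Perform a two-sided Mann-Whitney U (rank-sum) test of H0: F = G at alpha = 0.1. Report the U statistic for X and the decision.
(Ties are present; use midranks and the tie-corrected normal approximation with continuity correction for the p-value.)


Step 1: Combine and sort all 11 observations; assign midranks.
sorted (value, group): (17,X), (19,X), (22,X), (26,Y), (27,Y), (28,X), (28,Y), (29,Y), (32,Y), (33,Y), (42,Y)
ranks: 17->1, 19->2, 22->3, 26->4, 27->5, 28->6.5, 28->6.5, 29->8, 32->9, 33->10, 42->11
Step 2: Rank sum for X: R1 = 1 + 2 + 3 + 6.5 = 12.5.
Step 3: U_X = R1 - n1(n1+1)/2 = 12.5 - 4*5/2 = 12.5 - 10 = 2.5.
       U_Y = n1*n2 - U_X = 28 - 2.5 = 25.5.
Step 4: Ties are present, so use the tie-corrected normal approximation (with continuity correction) for the p-value.
Step 5: p-value = 0.037202; compare to alpha = 0.1. reject H0.

U_X = 2.5, p = 0.037202, reject H0 at alpha = 0.1.


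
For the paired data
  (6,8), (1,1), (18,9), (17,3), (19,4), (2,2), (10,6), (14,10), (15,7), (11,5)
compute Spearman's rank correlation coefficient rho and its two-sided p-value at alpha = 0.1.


Step 1: Rank x and y separately (midranks; no ties here).
rank(x): 6->3, 1->1, 18->9, 17->8, 19->10, 2->2, 10->4, 14->6, 15->7, 11->5
rank(y): 8->8, 1->1, 9->9, 3->3, 4->4, 2->2, 6->6, 10->10, 7->7, 5->5
Step 2: d_i = R_x(i) - R_y(i); compute d_i^2.
  (3-8)^2=25, (1-1)^2=0, (9-9)^2=0, (8-3)^2=25, (10-4)^2=36, (2-2)^2=0, (4-6)^2=4, (6-10)^2=16, (7-7)^2=0, (5-5)^2=0
sum(d^2) = 106.
Step 3: rho = 1 - 6*106 / (10*(10^2 - 1)) = 1 - 636/990 = 0.357576.
Step 4: Under H0, t = rho * sqrt((n-2)/(1-rho^2)) = 1.0830 ~ t(8).
Step 5: Two-sided p-value from the t-distribution with 8 df = 0.310376.
Step 6: alpha = 0.1. fail to reject H0.

rho = 0.3576, p = 0.310376, fail to reject H0 at alpha = 0.1.


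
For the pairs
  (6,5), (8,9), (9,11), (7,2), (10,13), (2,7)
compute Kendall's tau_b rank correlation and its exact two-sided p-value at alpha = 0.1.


Step 1: Enumerate the 15 unordered pairs (i,j) with i<j and classify each by sign(x_j-x_i) * sign(y_j-y_i).
  (1,2):dx=+2,dy=+4->C; (1,3):dx=+3,dy=+6->C; (1,4):dx=+1,dy=-3->D; (1,5):dx=+4,dy=+8->C
  (1,6):dx=-4,dy=+2->D; (2,3):dx=+1,dy=+2->C; (2,4):dx=-1,dy=-7->C; (2,5):dx=+2,dy=+4->C
  (2,6):dx=-6,dy=-2->C; (3,4):dx=-2,dy=-9->C; (3,5):dx=+1,dy=+2->C; (3,6):dx=-7,dy=-4->C
  (4,5):dx=+3,dy=+11->C; (4,6):dx=-5,dy=+5->D; (5,6):dx=-8,dy=-6->C
Step 2: C = 12, D = 3, total pairs = 15.
Step 3: tau = (C - D)/(n(n-1)/2) = (12 - 3)/15 = 0.600000.
Step 4: Exact two-sided p-value (enumerate n! = 720 permutations of y under H0): p = 0.136111.
Step 5: alpha = 0.1. fail to reject H0.

tau_b = 0.6000 (C=12, D=3), p = 0.136111, fail to reject H0.


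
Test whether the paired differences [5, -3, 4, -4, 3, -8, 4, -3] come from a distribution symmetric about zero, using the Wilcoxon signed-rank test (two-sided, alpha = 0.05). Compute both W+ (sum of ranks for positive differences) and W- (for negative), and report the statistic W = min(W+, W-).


Step 1: Drop any zero differences (none here) and take |d_i|.
|d| = [5, 3, 4, 4, 3, 8, 4, 3]
Step 2: Midrank |d_i| (ties get averaged ranks).
ranks: |5|->7, |3|->2, |4|->5, |4|->5, |3|->2, |8|->8, |4|->5, |3|->2
Step 3: Attach original signs; sum ranks with positive sign and with negative sign.
W+ = 7 + 5 + 2 + 5 = 19
W- = 2 + 5 + 8 + 2 = 17
(Check: W+ + W- = 36 should equal n(n+1)/2 = 36.)
Step 4: Test statistic W = min(W+, W-) = 17.
Step 5: Ties in |d|, so use the tie-corrected normal approximation.
        E[W] = n(n+1)/4 = 8*9/4 = 18.
        Tie groups: |d|=3 (t=3), |d|=4 (t=3); sum(t^3 - t) = 48.
        Var[W] = n(n+1)(2n+1)/24 - sum(t^3-t)/48 = 1224/24 - 48/48 = 50.
        z = (W - E[W]) / sqrt(Var[W]) = (17 - 18) / 7.0711 = -0.1414.
        Two-sided p = 2*Phi(z) = 0.887537.
Step 6: alpha = 0.05. fail to reject H0.

W+ = 19, W- = 17, W = min = 17, p = 0.887537, fail to reject H0.


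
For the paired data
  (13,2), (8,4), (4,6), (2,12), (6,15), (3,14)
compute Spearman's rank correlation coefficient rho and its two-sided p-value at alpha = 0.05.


Step 1: Rank x and y separately (midranks; no ties here).
rank(x): 13->6, 8->5, 4->3, 2->1, 6->4, 3->2
rank(y): 2->1, 4->2, 6->3, 12->4, 15->6, 14->5
Step 2: d_i = R_x(i) - R_y(i); compute d_i^2.
  (6-1)^2=25, (5-2)^2=9, (3-3)^2=0, (1-4)^2=9, (4-6)^2=4, (2-5)^2=9
sum(d^2) = 56.
Step 3: rho = 1 - 6*56 / (6*(6^2 - 1)) = 1 - 336/210 = -0.600000.
Step 4: Under H0, t = rho * sqrt((n-2)/(1-rho^2)) = -1.5000 ~ t(4).
Step 5: Two-sided p-value from the t-distribution with 4 df = 0.208000.
Step 6: alpha = 0.05. fail to reject H0.

rho = -0.6000, p = 0.208000, fail to reject H0 at alpha = 0.05.


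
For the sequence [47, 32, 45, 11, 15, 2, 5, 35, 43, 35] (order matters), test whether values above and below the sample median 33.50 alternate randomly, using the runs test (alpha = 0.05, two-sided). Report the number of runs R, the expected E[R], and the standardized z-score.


Step 1: Compute median = 33.50; label A = above, B = below.
Labels in order: ABABBBBAAA  (n_A = 5, n_B = 5)
Step 2: Count runs R = 5.
Step 3: Under H0 (random ordering), E[R] = 2*n_A*n_B/(n_A+n_B) + 1 = 2*5*5/10 + 1 = 6.0000.
        Var[R] = 2*n_A*n_B*(2*n_A*n_B - n_A - n_B) / ((n_A+n_B)^2 * (n_A+n_B-1)) = 2000/900 = 2.2222.
        SD[R] = 1.4907.
Step 4: Continuity-corrected z = (R + 0.5 - E[R]) / SD[R] = (5 + 0.5 - 6.0000) / 1.4907 = -0.3354.
Step 5: Two-sided p-value via normal approximation = 2*(1 - Phi(|z|)) = 0.737316.
Step 6: alpha = 0.05. fail to reject H0.

R = 5, z = -0.3354, p = 0.737316, fail to reject H0.


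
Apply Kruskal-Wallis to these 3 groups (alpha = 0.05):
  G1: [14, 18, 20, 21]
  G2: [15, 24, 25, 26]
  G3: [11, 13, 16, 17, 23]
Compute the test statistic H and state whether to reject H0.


Step 1: Combine all N = 13 observations and assign midranks.
sorted (value, group, rank): (11,G3,1), (13,G3,2), (14,G1,3), (15,G2,4), (16,G3,5), (17,G3,6), (18,G1,7), (20,G1,8), (21,G1,9), (23,G3,10), (24,G2,11), (25,G2,12), (26,G2,13)
Step 2: Sum ranks within each group.
R_1 = 27 (n_1 = 4)
R_2 = 40 (n_2 = 4)
R_3 = 24 (n_3 = 5)
Step 3: H = 12/(N(N+1)) * sum(R_i^2/n_i) - 3(N+1)
     = 12/(13*14) * (27^2/4 + 40^2/4 + 24^2/5) - 3*14
     = 0.065934 * 697.45 - 42
     = 3.985714.
Step 4: No ties, so H is used without correction.
Step 5: Under H0, H ~ chi^2(2); p-value = 0.136305.
Step 6: alpha = 0.05. fail to reject H0.

H = 3.9857, df = 2, p = 0.136305, fail to reject H0.


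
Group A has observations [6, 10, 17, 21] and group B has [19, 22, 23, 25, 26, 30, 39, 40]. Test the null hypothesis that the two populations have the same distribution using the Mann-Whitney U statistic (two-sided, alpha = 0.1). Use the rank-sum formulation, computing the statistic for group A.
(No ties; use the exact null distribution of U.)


Step 1: Combine and sort all 12 observations; assign midranks.
sorted (value, group): (6,X), (10,X), (17,X), (19,Y), (21,X), (22,Y), (23,Y), (25,Y), (26,Y), (30,Y), (39,Y), (40,Y)
ranks: 6->1, 10->2, 17->3, 19->4, 21->5, 22->6, 23->7, 25->8, 26->9, 30->10, 39->11, 40->12
Step 2: Rank sum for X: R1 = 1 + 2 + 3 + 5 = 11.
Step 3: U_X = R1 - n1(n1+1)/2 = 11 - 4*5/2 = 11 - 10 = 1.
       U_Y = n1*n2 - U_X = 32 - 1 = 31.
Step 4: No ties, so the exact null distribution of U (based on enumerating the C(12,4) = 495 equally likely rank assignments) gives the two-sided p-value.
Step 5: p-value = 0.008081; compare to alpha = 0.1. reject H0.

U_X = 1, p = 0.008081, reject H0 at alpha = 0.1.


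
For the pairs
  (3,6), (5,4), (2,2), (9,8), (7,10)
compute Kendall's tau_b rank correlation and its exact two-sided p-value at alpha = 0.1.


Step 1: Enumerate the 10 unordered pairs (i,j) with i<j and classify each by sign(x_j-x_i) * sign(y_j-y_i).
  (1,2):dx=+2,dy=-2->D; (1,3):dx=-1,dy=-4->C; (1,4):dx=+6,dy=+2->C; (1,5):dx=+4,dy=+4->C
  (2,3):dx=-3,dy=-2->C; (2,4):dx=+4,dy=+4->C; (2,5):dx=+2,dy=+6->C; (3,4):dx=+7,dy=+6->C
  (3,5):dx=+5,dy=+8->C; (4,5):dx=-2,dy=+2->D
Step 2: C = 8, D = 2, total pairs = 10.
Step 3: tau = (C - D)/(n(n-1)/2) = (8 - 2)/10 = 0.600000.
Step 4: Exact two-sided p-value (enumerate n! = 120 permutations of y under H0): p = 0.233333.
Step 5: alpha = 0.1. fail to reject H0.

tau_b = 0.6000 (C=8, D=2), p = 0.233333, fail to reject H0.


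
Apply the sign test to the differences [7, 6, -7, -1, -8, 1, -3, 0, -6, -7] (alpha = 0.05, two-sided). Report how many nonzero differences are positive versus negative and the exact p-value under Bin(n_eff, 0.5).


Step 1: Discard zero differences. Original n = 10; n_eff = number of nonzero differences = 9.
Nonzero differences (with sign): +7, +6, -7, -1, -8, +1, -3, -6, -7
Step 2: Count signs: positive = 3, negative = 6.
Step 3: Under H0: P(positive) = 0.5, so the number of positives S ~ Bin(9, 0.5).
Step 4: Two-sided exact p-value = sum of Bin(9,0.5) probabilities at or below the observed probability = 0.507812.
Step 5: alpha = 0.05. fail to reject H0.

n_eff = 9, pos = 3, neg = 6, p = 0.507812, fail to reject H0.


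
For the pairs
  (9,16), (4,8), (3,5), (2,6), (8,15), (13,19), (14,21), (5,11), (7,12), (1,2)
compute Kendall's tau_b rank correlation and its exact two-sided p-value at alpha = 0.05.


Step 1: Enumerate the 45 unordered pairs (i,j) with i<j and classify each by sign(x_j-x_i) * sign(y_j-y_i).
  (1,2):dx=-5,dy=-8->C; (1,3):dx=-6,dy=-11->C; (1,4):dx=-7,dy=-10->C; (1,5):dx=-1,dy=-1->C
  (1,6):dx=+4,dy=+3->C; (1,7):dx=+5,dy=+5->C; (1,8):dx=-4,dy=-5->C; (1,9):dx=-2,dy=-4->C
  (1,10):dx=-8,dy=-14->C; (2,3):dx=-1,dy=-3->C; (2,4):dx=-2,dy=-2->C; (2,5):dx=+4,dy=+7->C
  (2,6):dx=+9,dy=+11->C; (2,7):dx=+10,dy=+13->C; (2,8):dx=+1,dy=+3->C; (2,9):dx=+3,dy=+4->C
  (2,10):dx=-3,dy=-6->C; (3,4):dx=-1,dy=+1->D; (3,5):dx=+5,dy=+10->C; (3,6):dx=+10,dy=+14->C
  (3,7):dx=+11,dy=+16->C; (3,8):dx=+2,dy=+6->C; (3,9):dx=+4,dy=+7->C; (3,10):dx=-2,dy=-3->C
  (4,5):dx=+6,dy=+9->C; (4,6):dx=+11,dy=+13->C; (4,7):dx=+12,dy=+15->C; (4,8):dx=+3,dy=+5->C
  (4,9):dx=+5,dy=+6->C; (4,10):dx=-1,dy=-4->C; (5,6):dx=+5,dy=+4->C; (5,7):dx=+6,dy=+6->C
  (5,8):dx=-3,dy=-4->C; (5,9):dx=-1,dy=-3->C; (5,10):dx=-7,dy=-13->C; (6,7):dx=+1,dy=+2->C
  (6,8):dx=-8,dy=-8->C; (6,9):dx=-6,dy=-7->C; (6,10):dx=-12,dy=-17->C; (7,8):dx=-9,dy=-10->C
  (7,9):dx=-7,dy=-9->C; (7,10):dx=-13,dy=-19->C; (8,9):dx=+2,dy=+1->C; (8,10):dx=-4,dy=-9->C
  (9,10):dx=-6,dy=-10->C
Step 2: C = 44, D = 1, total pairs = 45.
Step 3: tau = (C - D)/(n(n-1)/2) = (44 - 1)/45 = 0.955556.
Step 4: Exact two-sided p-value (enumerate n! = 3628800 permutations of y under H0): p = 0.000006.
Step 5: alpha = 0.05. reject H0.

tau_b = 0.9556 (C=44, D=1), p = 0.000006, reject H0.
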